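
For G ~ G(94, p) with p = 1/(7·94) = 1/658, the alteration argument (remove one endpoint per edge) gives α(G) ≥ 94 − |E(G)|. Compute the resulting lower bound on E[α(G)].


E[|E(G)|] = C(94, 2)·p = 4371 · (1/658) = 93/14.
E[α(G)] ≥ n − E[|E(G)|] = 94 − 93/14 = 1223/14.
Numerically: ≈ 87.35714.
(This is only a lower bound; the true E[α(G)] may be larger.)

E[α(G)] ≥ 1223/14 ≈ 87.35714.


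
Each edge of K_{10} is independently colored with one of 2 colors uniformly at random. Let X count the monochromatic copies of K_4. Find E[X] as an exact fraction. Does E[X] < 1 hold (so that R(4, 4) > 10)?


E[X] = C(10, 4) · 2^{1 − 6} = 210 · 2^{−5} = 210/32.
As a reduced fraction: E[X] = 105/16 ≈ 6.562500.
Is E[X] < 1? NO.
Since E[X] ≥ 1, the first-moment bound is inconclusive at n = 10; it does NOT by itself certify R(4, 4) > 10.

E[X] = 105/16 ≈ 6.562500; E[X] ≥ 1; first-moment method inconclusive here.


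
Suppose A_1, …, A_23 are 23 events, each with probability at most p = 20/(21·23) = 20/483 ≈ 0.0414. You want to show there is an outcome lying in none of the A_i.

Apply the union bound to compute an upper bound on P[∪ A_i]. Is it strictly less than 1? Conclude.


Union bound: P[∪_{i=1}^{23} A_i] ≤ Σ_i P[A_i] ≤ 23·p = 23·(20/483) = 20/21.
Numerically: 20/21 ≈ 0.9524.
Is 20/21 < 1? YES.
Since P[∪ A_i] ≤ 20/21 < 1, the complement has P[∩ A_i^c] ≥ 1 − 20/21 = 1/21 > 0, so some outcome avoids every A_i.

23·p = 20/21 ≈ 0.9524; existence CERTIFIED by the union bound.


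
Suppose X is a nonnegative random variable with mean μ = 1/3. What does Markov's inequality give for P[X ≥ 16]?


μ = E[X] = 1/3, a = 16.
Markov: P[X ≥ 16] ≤ μ/a = (1/3)/16 = 1/48.
Numerically: ≈ 0.02083.
(Since a = 16 > μ = 0.33333, the bound 1/48 is < 1 and informative.)

P[X ≥ 16] ≤ 1/48 ≈ 0.02083.


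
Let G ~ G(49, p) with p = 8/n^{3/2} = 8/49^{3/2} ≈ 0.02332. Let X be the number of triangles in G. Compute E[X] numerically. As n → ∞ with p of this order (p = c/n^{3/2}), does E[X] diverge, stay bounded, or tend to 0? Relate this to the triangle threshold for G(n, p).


Number of potential triangles: C(49, 3) = 18424.
Each occurs with probability p³ ≈ (0.02332)³ ≈ 1.268784e-05.
By linearity: E[X] = C(49, 3)·p³ ≈ 18424 · 1.268784e-05 ≈ 0.2338.
Since α = 3/2 > 1, p = c/n^{3/2} = o(1/n) is below the triangle threshold p ~ 1/n. Asymptotically E[X] ~ (c³/6)·n^{3(1−α)} = (8³/6)·n^{-1.5} → 0, so by Markov's inequality G has no triangles w.h.p.

E[X] ≈ 0.2338; in regime p = Θ(1/n^{3/2}) E[X] tends to 0 (below the triangle threshold p ~ 1/n).


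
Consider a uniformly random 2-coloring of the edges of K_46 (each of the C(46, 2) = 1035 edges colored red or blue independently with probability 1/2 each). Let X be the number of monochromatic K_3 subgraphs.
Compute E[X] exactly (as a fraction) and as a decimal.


Let X = Σ_S X_S over the C(46, 3) = 15180 subsets S of size 3, where X_S = 1 if the K_3 on S is monochromatic.
For a fixed S, the K_3 on S has C(3, 2) = 3 edges. P[all 3 edges red] = (1/2)^3, and likewise for blue, so P[monochromatic] = 2·(1/2)^3 = 2^{1 − 3} = 1/4.
By linearity: E[X] = C(46, 3) · 2^{1 − 3} = 15180 · 1/4 = 3795.
Numerically: E[X] ≈ 3795.00000.

E[X] = C(46,3)·2^(1−C(3,2)) = 3795 ≈ 3795.00000.


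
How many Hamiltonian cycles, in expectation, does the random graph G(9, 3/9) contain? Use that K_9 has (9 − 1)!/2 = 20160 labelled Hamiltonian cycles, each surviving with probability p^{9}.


K_9 has (9 − 1)!/2 = 20160 labelled Hamiltonian cycles.
For each such Hamiltonian cycle H, let X_H = 1 if all 9 edges of H are present in G. Then P[X_H = 1] = p^{9} = (1/3)^{9} = 1/19683.
By linearity: E[X] = Σ_H E[X_H] = 20160 · p^{9} = 20160 · 1/19683 = 2240/2187.
Numerically: E[X] ≈ 1.0242.

E[X] = 20160 · (1/3)^{9} = 2240/2187 ≈ 1.0242.


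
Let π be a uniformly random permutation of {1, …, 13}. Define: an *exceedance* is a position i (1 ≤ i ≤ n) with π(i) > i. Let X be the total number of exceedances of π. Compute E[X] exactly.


Write X = Σ_{i=1}^{13} X_i, where X_i = 1_{π(i) > i}.
For each fixed i, π(i) is uniform over {1, …, 13} (marginal of a uniform permutation), so P[π(i) > i] = (n − i)/n. Summing: Σ_{i=1}^{13} (n − i)/n = (0 + 1 + … + 12)/13 = 13(13 − 1)/(2·13) = (13 − 1)/2.
Hence E[X] = Σ_{i=1}^{13} (13 − i)/13 = 6 ≈ 6.000.

E[X] = 6 = 6.000.


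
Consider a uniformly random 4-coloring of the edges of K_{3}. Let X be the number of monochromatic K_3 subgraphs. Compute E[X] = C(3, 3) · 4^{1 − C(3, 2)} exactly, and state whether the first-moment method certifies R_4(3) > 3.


E[X] = C(3, 3) · 4^{1 − 3} = 1 · 4^{−2} = 1/16.
As a reduced fraction: E[X] = 1/16 ≈ 0.062500.
Is E[X] < 1? YES.
Since E[X] < 1, there exists a 4-coloring of K_{3} with no monochromatic K_3; hence R_4(3) > 3.

E[X] = 1/16 ≈ 0.062500; E[X] < 1, so R_4(3) > 3.


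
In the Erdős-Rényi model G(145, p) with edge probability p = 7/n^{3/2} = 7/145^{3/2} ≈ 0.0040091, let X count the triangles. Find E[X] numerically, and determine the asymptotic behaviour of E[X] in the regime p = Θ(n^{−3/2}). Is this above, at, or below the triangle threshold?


Number of potential triangles: C(145, 3) = 497640.
Each occurs with probability p³ ≈ (0.0040091)³ ≈ 6.4437415e-08.
By linearity: E[X] = C(145, 3)·p³ ≈ 497640 · 6.4437415e-08 ≈ 0.03207.
Since α = 3/2 > 1, p = c/n^{3/2} = o(1/n) is below the triangle threshold p ~ 1/n. Asymptotically E[X] ~ (c³/6)·n^{3(1−α)} = (7³/6)·n^{-1.5} → 0, so by Markov's inequality G has no triangles w.h.p.

E[X] ≈ 0.03207; in regime p = Θ(1/n^{3/2}) E[X] tends to 0 (below the triangle threshold p ~ 1/n).


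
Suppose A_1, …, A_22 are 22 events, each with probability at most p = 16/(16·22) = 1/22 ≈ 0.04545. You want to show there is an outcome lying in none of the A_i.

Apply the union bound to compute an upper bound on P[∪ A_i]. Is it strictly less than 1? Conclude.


Union bound: P[∪_{i=1}^{22} A_i] ≤ Σ_i P[A_i] ≤ 22·p = 22·(1/22) = 1.
Numerically: 1 ≈ 1.00000.
Is 1 < 1? NO.
Since the bound 1 is ≥ 1, the union bound is uninformative here; it does NOT by itself certify existence.

22·p = 1 ≈ 1.00000; existence NOT certified by the union bound.


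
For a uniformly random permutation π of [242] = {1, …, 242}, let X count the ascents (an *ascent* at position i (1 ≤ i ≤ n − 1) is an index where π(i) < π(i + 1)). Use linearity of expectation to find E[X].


Write X = Σ X_I over i = 1, …, 241, with X_I the indicator of one ascent.
There are 241 indicators.
For each fixed i, the pair (π(i), π(i+1)) is a uniformly random ordered pair of distinct values from {1, …, 242}; by symmetry P[π(i) < π(i+1)] = 1/2.
By linearity: E[X] = 241 · (1/2) = (242 − 1) · (1/2) = 241/2 ≈ 120.50000.

E[X] = 241/2 = 120.50000.


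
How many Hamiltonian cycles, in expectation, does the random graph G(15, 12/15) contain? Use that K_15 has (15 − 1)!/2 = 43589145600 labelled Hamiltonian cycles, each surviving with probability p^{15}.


K_15 has (15 − 1)!/2 = 43589145600 labelled Hamiltonian cycles.
For each such Hamiltonian cycle H, let X_H = 1 if all 15 edges of H are present in G. Then P[X_H = 1] = p^{15} = (4/5)^{15} = 1073741824/30517578125.
By linearity of expectation: E[X] = Σ_H E[X_H] = 43589145600 · p^{15} = 43589145600 · 1073741824/30517578125 = 1872139548125822976/1220703125.
Numerically: E[X] ≈ 1.5337e+09.

E[X] = 43589145600 · (4/5)^{15} = 1872139548125822976/1220703125 ≈ 1.5337e+09.


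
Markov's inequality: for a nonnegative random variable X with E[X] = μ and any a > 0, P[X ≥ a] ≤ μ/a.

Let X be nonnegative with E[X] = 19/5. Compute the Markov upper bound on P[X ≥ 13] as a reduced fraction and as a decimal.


μ = E[X] = 19/5, a = 13.
Markov: P[X ≥ 13] ≤ μ/a = (19/5)/13 = 19/65.
Numerically: ≈ 0.29231.
(Since a = 13 > μ = 3.80000, the bound 19/65 is < 1 and informative.)

P[X ≥ 13] ≤ 19/65 ≈ 0.29231.


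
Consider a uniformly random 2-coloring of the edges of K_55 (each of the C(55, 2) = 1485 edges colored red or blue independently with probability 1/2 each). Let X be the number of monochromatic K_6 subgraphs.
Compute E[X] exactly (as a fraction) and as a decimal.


Let X = Σ_S X_S over the C(55, 6) = 28989675 subsets S of size 6, where X_S = 1 if the K_6 on S is monochromatic.
For a fixed S, the K_6 on S has C(6, 2) = 15 edges. P[all 15 edges red] = (1/2)^15, and likewise for blue, so P[monochromatic] = 2·(1/2)^15 = 2^{1 − 15} = 1/16384.
By linearity: E[X] = C(55, 6) · 2^{1 − 15} = 28989675 · 1/16384 = 28989675/16384.
Numerically: E[X] ≈ 1769.389343.

E[X] = C(55,6)·2^(1−C(6,2)) = 28989675/16384 ≈ 1769.389343.


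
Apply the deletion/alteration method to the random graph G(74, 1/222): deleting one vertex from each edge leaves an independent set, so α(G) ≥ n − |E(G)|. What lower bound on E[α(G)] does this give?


E[|E(G)|] = C(74, 2)·p = 2701 · (1/222) = 73/6.
E[α(G)] ≥ n − E[|E(G)|] = 74 − 73/6 = 371/6.
Numerically: ≈ 61.83333.
(This is only a lower bound; the true E[α(G)] may be larger.)

E[α(G)] ≥ 371/6 ≈ 61.83333.


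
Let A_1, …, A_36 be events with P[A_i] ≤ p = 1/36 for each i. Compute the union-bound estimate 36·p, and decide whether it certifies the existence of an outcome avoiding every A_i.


Union bound: P[∪_{i=1}^{36} A_i] ≤ Σ_i P[A_i] ≤ 36·p = 36·(1/36) = 1.
Numerically: 1 ≈ 1.000000.
Is 1 < 1? NO.
Since the bound 1 is ≥ 1, the union bound is uninformative here; it does NOT by itself certify existence.

36·p = 1 ≈ 1.000000; existence NOT certified by the union bound.


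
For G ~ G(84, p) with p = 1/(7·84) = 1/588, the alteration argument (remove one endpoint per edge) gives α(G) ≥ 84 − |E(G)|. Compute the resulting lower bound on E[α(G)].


E[|E(G)|] = C(84, 2)·p = 3486 · (1/588) = 83/14.
E[α(G)] ≥ n − E[|E(G)|] = 84 − 83/14 = 1093/14.
Numerically: ≈ 78.071.
(This is only a lower bound; the true E[α(G)] may be larger.)

E[α(G)] ≥ 1093/14 ≈ 78.071.


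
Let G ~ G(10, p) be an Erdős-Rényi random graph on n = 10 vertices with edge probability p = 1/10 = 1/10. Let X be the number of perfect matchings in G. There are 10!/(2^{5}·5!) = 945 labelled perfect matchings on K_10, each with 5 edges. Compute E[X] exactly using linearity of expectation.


K_10 has 10!/(2^{5}·5!) = 945 labelled perfect matchings.
For each such perfect matching H, let X_H = 1 if all 5 edges of H are present in G. Then P[X_H = 1] = p^{5} = (1/10)^{5} = 1/100000.
By linearity of expectation: E[X] = Σ_H E[X_H] = 945 · p^{5} = 945 · 1/100000 = 189/20000.
Numerically: E[X] ≈ 0.00945.

E[X] = 945 · (1/10)^{5} = 189/20000 ≈ 0.00945.


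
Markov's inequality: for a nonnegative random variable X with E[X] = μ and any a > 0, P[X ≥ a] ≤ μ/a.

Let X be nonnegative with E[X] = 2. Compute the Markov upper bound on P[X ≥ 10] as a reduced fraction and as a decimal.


μ = E[X] = 2, a = 10.
Markov: P[X ≥ 10] ≤ μ/a = (2)/10 = 1/5.
Numerically: ≈ 0.200000.
(Since a = 10 > μ = 2.000000, the bound 1/5 is < 1 and informative.)

P[X ≥ 10] ≤ 1/5 ≈ 0.200000.


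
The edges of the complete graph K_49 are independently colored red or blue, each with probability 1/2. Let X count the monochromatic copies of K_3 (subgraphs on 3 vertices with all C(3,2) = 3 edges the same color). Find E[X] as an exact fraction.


Let X = Σ_S X_S over the C(49, 3) = 18424 subsets S of size 3, where X_S = 1 if the K_3 on S is monochromatic.
For a fixed S, the K_3 on S has C(3, 2) = 3 edges. P[all 3 edges red] = (1/2)^3, and likewise for blue, so P[monochromatic] = 2·(1/2)^3 = 2^{1 − 3} = 1/4.
Summing: E[X] = C(49, 3) · 2^{1 − 3} = 18424 · 1/4 = 4606.
Numerically: E[X] ≈ 4606.0000.

E[X] = C(49,3)·2^(1−C(3,2)) = 4606 ≈ 4606.0000.


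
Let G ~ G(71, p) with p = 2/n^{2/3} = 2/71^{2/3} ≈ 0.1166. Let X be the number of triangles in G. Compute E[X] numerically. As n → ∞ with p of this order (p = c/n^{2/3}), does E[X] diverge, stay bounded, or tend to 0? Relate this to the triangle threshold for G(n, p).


Number of potential triangles: C(71, 3) = 57155.
Each occurs with probability p³ ≈ (0.1166)³ ≈ 1.586987e-03.
By linearity: E[X] = C(71, 3)·p³ ≈ 57155 · 1.586987e-03 ≈ 90.7042.
Since α = 2/3 < 1, p = c/n^{2/3} ≫ 1/n is above the triangle threshold p ~ 1/n. Asymptotically E[X] ~ (c³/6)·n^{3(1−α)} = (2³/6)·n^{1} → ∞; triangles are abundant w.h.p.

E[X] ≈ 90.7042; in regime p = Θ(1/n^{2/3}) E[X] diverges (above the triangle threshold p ~ 1/n).


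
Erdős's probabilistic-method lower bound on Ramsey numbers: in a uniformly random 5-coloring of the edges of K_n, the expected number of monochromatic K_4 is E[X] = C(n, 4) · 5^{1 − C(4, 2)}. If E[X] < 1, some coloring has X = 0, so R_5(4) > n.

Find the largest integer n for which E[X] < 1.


We need C(n, 4) · 5^{1 − 6} < 1, i.e. C(n, 4) < 5^{6 − 1} = 3125.
Check values of n near the boundary:
  n = 12: C(12, 4) = 495; 495 < 3125? YES
  n = 13: C(13, 4) = 715; 715 < 3125? YES
  n = 14: C(14, 4) = 1001; 1001 < 3125? YES
  n = 15: C(15, 4) = 1365; 1365 < 3125? YES
  n = 16: C(16, 4) = 1820; 1820 < 3125? YES
  n = 17: C(17, 4) = 2380; 2380 < 3125? YES
  n = 18: C(18, 4) = 3060; 3060 < 3125? YES
  n = 19: C(19, 4) = 3876; 3876 < 3125? NO
  n = 20: C(20, 4) = 4845; 4845 < 3125? NO
The largest n with C(n, 4) < 3125 is n = 18 (where E[X] = 612/625 ≈ 0.9792000). Hence R_5(4) > 18, i.e. R_5(4) ≥ 19.

Largest n = 18; hence R_5(4) > 18.


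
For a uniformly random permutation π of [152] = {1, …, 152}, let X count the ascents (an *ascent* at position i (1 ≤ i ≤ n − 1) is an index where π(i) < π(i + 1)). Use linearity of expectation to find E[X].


Write X = Σ X_I over i = 1, …, 151, with X_I the indicator of one ascent.
There are 151 indicators.
For each fixed i, the pair (π(i), π(i+1)) is a uniformly random ordered pair of distinct values from {1, …, 152}; by symmetry P[π(i) < π(i+1)] = 1/2.
By linearity: E[X] = 151 · (1/2) = (152 − 1) · (1/2) = 151/2 ≈ 75.500000.

E[X] = 151/2 = 75.500000.


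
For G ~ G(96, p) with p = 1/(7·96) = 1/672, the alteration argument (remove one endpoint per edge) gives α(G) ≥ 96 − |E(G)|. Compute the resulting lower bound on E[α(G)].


E[|E(G)|] = C(96, 2)·p = 4560 · (1/672) = 95/14.
E[α(G)] ≥ n − E[|E(G)|] = 96 − 95/14 = 1249/14.
Numerically: ≈ 89.21429.
(This is only a lower bound; the true E[α(G)] may be larger.)

E[α(G)] ≥ 1249/14 ≈ 89.21429.


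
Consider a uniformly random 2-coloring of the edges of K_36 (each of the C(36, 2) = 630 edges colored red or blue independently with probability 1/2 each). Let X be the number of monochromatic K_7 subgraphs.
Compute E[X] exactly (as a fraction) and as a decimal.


Let X = Σ_S X_S over the C(36, 7) = 8347680 subsets S of size 7, where X_S = 1 if the K_7 on S is monochromatic.
For a fixed S, the K_7 on S has C(7, 2) = 21 edges. P[all 21 edges red] = (1/2)^21, and likewise for blue, so P[monochromatic] = 2·(1/2)^21 = 2^{1 − 21} = 1/1048576.
Summing: E[X] = C(36, 7) · 2^{1 − 21} = 8347680 · 1/1048576 = 260865/32768.
Numerically: E[X] ≈ 7.96097.

E[X] = C(36,7)·2^(1−C(7,2)) = 260865/32768 ≈ 7.96097.


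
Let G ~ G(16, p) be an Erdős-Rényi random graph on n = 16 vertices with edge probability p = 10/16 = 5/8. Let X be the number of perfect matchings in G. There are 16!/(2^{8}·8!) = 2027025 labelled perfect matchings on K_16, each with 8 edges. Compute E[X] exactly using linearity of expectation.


K_16 has 16!/(2^{8}·8!) = 2027025 labelled perfect matchings.
For each such perfect matching H, let X_H = 1 if all 8 edges of H are present in G. Then P[X_H = 1] = p^{8} = (5/8)^{8} = 390625/16777216.
By linearity: E[X] = Σ_H E[X_H] = 2027025 · p^{8} = 2027025 · 390625/16777216 = 791806640625/16777216.
Numerically: E[X] ≈ 4.72e+04.

E[X] = 2027025 · (5/8)^{8} = 791806640625/16777216 ≈ 4.72e+04.


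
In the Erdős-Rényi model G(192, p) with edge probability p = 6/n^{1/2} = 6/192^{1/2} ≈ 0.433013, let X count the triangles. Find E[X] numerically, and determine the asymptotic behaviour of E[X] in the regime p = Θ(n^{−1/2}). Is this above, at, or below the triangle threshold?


Number of potential triangles: C(192, 3) = 1161280.
Each occurs with probability p³ ≈ (0.433013)³ ≈ 8.11898816e-02.
By linearity: E[X] = C(192, 3)·p³ ≈ 1161280 · 8.11898816e-02 ≈ 94284.185710.
Since α = 1/2 < 1, p = c/n^{1/2} ≫ 1/n is above the triangle threshold p ~ 1/n. Asymptotically E[X] ~ (c³/6)·n^{3(1−α)} = (6³/6)·n^{1.5} → ∞; triangles are abundant w.h.p.

E[X] ≈ 94284.185710; in regime p = Θ(1/n^{1/2}) E[X] diverges (above the triangle threshold p ~ 1/n).


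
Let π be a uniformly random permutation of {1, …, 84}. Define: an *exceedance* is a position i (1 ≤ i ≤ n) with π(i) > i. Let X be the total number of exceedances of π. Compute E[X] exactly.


Write X = Σ_{i=1}^{84} X_i, where X_i = 1_{π(i) > i}.
For each fixed i, π(i) is uniform over {1, …, 84} (marginal of a uniform permutation), so P[π(i) > i] = (n − i)/n. Summing: Σ_{i=1}^{84} (n − i)/n = (0 + 1 + … + 83)/84 = 84(84 − 1)/(2·84) = (84 − 1)/2.
Hence E[X] = Σ_{i=1}^{84} (84 − i)/84 = 83/2 ≈ 41.5000.

E[X] = 83/2 = 41.5000.


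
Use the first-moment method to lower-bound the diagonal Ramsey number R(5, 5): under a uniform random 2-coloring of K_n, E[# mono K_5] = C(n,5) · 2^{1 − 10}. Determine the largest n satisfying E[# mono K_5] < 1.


We need C(n, 5) · 2^{1 − 10} < 1, i.e. C(n, 5) < 2^{10 − 1} = 512.
Check values of n near the boundary:
  n = 10: C(10, 5) = 252; 252 < 512? YES
  n = 11: C(11, 5) = 462; 462 < 512? YES
  n = 12: C(12, 5) = 792; 792 < 512? NO
  n = 13: C(13, 5) = 1287; 1287 < 512? NO
The largest n with C(n, 5) < 512 is n = 11 (where E[X] = 231/256 ≈ 0.90234). Hence R(5, 5) > 11, i.e. R(5, 5) ≥ 12.

Largest n = 11; hence R(5, 5) > 11.


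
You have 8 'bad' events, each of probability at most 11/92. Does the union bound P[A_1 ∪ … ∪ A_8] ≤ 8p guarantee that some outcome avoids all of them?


Union bound: P[∪_{i=1}^{8} A_i] ≤ Σ_i P[A_i] ≤ 8·p = 8·(11/92) = 22/23.
Numerically: 22/23 ≈ 0.95652.
Is 22/23 < 1? YES.
Since P[∪ A_i] ≤ 22/23 < 1, the complement has P[∩ A_i^c] ≥ 1 − 22/23 = 1/23 > 0, so some outcome avoids every A_i.

8·p = 22/23 ≈ 0.95652; existence CERTIFIED by the union bound.


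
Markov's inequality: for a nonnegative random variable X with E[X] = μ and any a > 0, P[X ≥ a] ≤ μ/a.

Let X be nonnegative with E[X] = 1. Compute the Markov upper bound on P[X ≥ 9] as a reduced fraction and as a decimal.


μ = E[X] = 1, a = 9.
Markov: P[X ≥ 9] ≤ μ/a = (1)/9 = 1/9.
Numerically: ≈ 0.111111.
(Since a = 9 > μ = 1.000000, the bound 1/9 is < 1 and informative.)

P[X ≥ 9] ≤ 1/9 ≈ 0.111111.


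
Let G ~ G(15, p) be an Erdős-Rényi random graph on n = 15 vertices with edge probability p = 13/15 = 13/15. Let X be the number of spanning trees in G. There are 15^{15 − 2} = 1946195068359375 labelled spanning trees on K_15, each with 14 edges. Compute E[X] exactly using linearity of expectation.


K_15 has 15^{15 − 2} = 1946195068359375 labelled spanning trees.
For each such spanning tree H, let X_H = 1 if all 14 edges of H are present in G. Then P[X_H = 1] = p^{14} = (13/15)^{14} = 3937376385699289/29192926025390625.
Summing the indicators: E[X] = Σ_H E[X_H] = 1946195068359375 · p^{14} = 1946195068359375 · 3937376385699289/29192926025390625 = 3937376385699289/15.
Numerically: E[X] ≈ 2.62e+14.

E[X] = 1946195068359375 · (13/15)^{14} = 3937376385699289/15 ≈ 2.62e+14.


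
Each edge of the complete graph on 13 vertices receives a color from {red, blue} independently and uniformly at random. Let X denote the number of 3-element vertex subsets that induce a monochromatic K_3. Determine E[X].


Let X = Σ_S X_S over the C(13, 3) = 286 subsets S of size 3, where X_S = 1 if the K_3 on S is monochromatic.
For a fixed S, the K_3 on S has C(3, 2) = 3 edges. P[all 3 edges red] = (1/2)^3, and likewise for blue, so P[monochromatic] = 2·(1/2)^3 = 2^{1 − 3} = 1/4.
By linearity of expectation: E[X] = C(13, 3) · 2^{1 − 3} = 286 · 1/4 = 143/2.
Numerically: E[X] ≈ 71.5000.

E[X] = C(13,3)·2^(1−C(3,2)) = 143/2 ≈ 71.5000.


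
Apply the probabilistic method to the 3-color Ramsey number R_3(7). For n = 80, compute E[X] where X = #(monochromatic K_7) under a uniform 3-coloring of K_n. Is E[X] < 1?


E[X] = C(80, 7) · 3^{1 − 21} = 3176716400 · 3^{−20} = 3176716400/3486784401.
As a reduced fraction: E[X] = 3176716400/3486784401 ≈ 0.911.
Is E[X] < 1? YES.
Since E[X] < 1, there exists a 3-coloring of K_{80} with no monochromatic K_7; hence R_3(7) > 80.

E[X] = 3176716400/3486784401 ≈ 0.911; E[X] < 1, so R_3(7) > 80.


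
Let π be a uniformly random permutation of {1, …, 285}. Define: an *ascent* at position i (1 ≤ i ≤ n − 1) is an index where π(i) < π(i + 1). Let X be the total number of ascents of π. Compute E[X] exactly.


Write X = Σ X_I over i = 1, …, 284, with X_I the indicator of one ascent.
There are 284 indicators.
For each fixed i, the pair (π(i), π(i+1)) is a uniformly random ordered pair of distinct values from {1, …, 285}; by symmetry P[π(i) < π(i+1)] = 1/2.
By linearity: E[X] = 284 · (1/2) = (285 − 1) · (1/2) = 142 ≈ 142.000000.

E[X] = 142 = 142.000000.


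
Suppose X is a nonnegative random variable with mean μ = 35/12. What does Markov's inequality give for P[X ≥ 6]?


μ = E[X] = 35/12, a = 6.
Markov: P[X ≥ 6] ≤ μ/a = (35/12)/6 = 35/72.
Numerically: ≈ 0.4861.
(Since a = 6 > μ = 2.9167, the bound 35/72 is < 1 and informative.)

P[X ≥ 6] ≤ 35/72 ≈ 0.4861.


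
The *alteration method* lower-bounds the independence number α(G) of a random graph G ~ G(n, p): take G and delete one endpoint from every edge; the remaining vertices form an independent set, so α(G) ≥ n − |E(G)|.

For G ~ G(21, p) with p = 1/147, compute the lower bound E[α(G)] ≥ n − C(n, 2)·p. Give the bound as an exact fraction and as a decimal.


E[|E(G)|] = C(21, 2)·p = 210 · (1/147) = 10/7.
E[α(G)] ≥ n − E[|E(G)|] = 21 − 10/7 = 137/7.
Numerically: ≈ 19.5714.
(This is only a lower bound; the true E[α(G)] may be larger.)

E[α(G)] ≥ 137/7 ≈ 19.5714.


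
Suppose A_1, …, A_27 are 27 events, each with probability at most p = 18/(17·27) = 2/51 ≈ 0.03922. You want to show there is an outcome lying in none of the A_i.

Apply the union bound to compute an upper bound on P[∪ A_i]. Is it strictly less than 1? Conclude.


Union bound: P[∪_{i=1}^{27} A_i] ≤ Σ_i P[A_i] ≤ 27·p = 27·(2/51) = 18/17.
Numerically: 18/17 ≈ 1.05882.
Is 18/17 < 1? NO.
Since the bound 18/17 is ≥ 1, the union bound is uninformative here; it does NOT by itself certify existence.

27·p = 18/17 ≈ 1.05882; existence NOT certified by the union bound.


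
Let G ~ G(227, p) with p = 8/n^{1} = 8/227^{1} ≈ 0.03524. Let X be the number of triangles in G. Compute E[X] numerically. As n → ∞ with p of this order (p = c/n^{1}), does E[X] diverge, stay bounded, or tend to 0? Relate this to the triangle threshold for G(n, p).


Number of potential triangles: C(227, 3) = 1923825.
Each occurs with probability p³ ≈ (0.03524)³ ≈ 4.377160e-05.
By linearity: E[X] = C(227, 3)·p³ ≈ 1923825 · 4.377160e-05 ≈ 84.2089.
Here α = 1, so p = 8/n is exactly at the triangle threshold p ~ 1/n. Asymptotically E[X] → c³/6 = 8³/6 = 256/3 ≈ 85.3333, a bounded constant. In this regime the triangle count is asymptotically Poisson(c³/6).

E[X] ≈ 84.2089; in regime p = Θ(1/n^{1}) E[X] stays bounded (at the triangle threshold p ~ 1/n).


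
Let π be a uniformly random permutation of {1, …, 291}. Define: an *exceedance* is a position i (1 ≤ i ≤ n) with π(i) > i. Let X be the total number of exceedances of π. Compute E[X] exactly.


Write X = Σ_{i=1}^{291} X_i, where X_i = 1_{π(i) > i}.
For each fixed i, π(i) is uniform over {1, …, 291} (marginal of a uniform permutation), so P[π(i) > i] = (n − i)/n. Summing: Σ_{i=1}^{291} (n − i)/n = (0 + 1 + … + 290)/291 = 291(291 − 1)/(2·291) = (291 − 1)/2.
Hence E[X] = Σ_{i=1}^{291} (291 − i)/291 = 145 ≈ 145.000.

E[X] = 145 = 145.000.


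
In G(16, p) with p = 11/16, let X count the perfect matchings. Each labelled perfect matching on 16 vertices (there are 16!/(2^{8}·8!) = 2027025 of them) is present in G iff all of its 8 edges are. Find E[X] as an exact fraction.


K_16 has 16!/(2^{8}·8!) = 2027025 labelled perfect matchings.
For each such perfect matching H, let X_H = 1 if all 8 edges of H are present in G. Then P[X_H = 1] = p^{8} = (11/16)^{8} = 214358881/4294967296.
By linearity: E[X] = Σ_H E[X_H] = 2027025 · p^{8} = 2027025 · 214358881/4294967296 = 434510810759025/4294967296.
Numerically: E[X] ≈ 1.012e+05.

E[X] = 2027025 · (11/16)^{8} = 434510810759025/4294967296 ≈ 1.012e+05.


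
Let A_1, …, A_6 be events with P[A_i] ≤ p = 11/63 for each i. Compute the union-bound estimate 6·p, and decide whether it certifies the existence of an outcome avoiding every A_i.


Union bound: P[∪_{i=1}^{6} A_i] ≤ Σ_i P[A_i] ≤ 6·p = 6·(11/63) = 22/21.
Numerically: 22/21 ≈ 1.0476.
Is 22/21 < 1? NO.
Since the bound 22/21 is ≥ 1, the union bound is uninformative here; it does NOT by itself certify existence.

6·p = 22/21 ≈ 1.0476; existence NOT certified by the union bound.


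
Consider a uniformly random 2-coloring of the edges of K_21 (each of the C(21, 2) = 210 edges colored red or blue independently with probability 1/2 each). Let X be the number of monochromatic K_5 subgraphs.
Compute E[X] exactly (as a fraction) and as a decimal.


Let X = Σ_S X_S over the C(21, 5) = 20349 subsets S of size 5, where X_S = 1 if the K_5 on S is monochromatic.
For a fixed S, the K_5 on S has C(5, 2) = 10 edges. P[all 10 edges red] = (1/2)^10, and likewise for blue, so P[monochromatic] = 2·(1/2)^10 = 2^{1 − 10} = 1/512.
By linearity: E[X] = C(21, 5) · 2^{1 − 10} = 20349 · 1/512 = 20349/512.
Numerically: E[X] ≈ 39.744141.

E[X] = C(21,5)·2^(1−C(5,2)) = 20349/512 ≈ 39.744141.


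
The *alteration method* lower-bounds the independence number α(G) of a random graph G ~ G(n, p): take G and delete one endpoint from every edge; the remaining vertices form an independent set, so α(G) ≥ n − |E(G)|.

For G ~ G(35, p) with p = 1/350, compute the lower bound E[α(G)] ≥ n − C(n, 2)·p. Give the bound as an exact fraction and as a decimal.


E[|E(G)|] = C(35, 2)·p = 595 · (1/350) = 17/10.
E[α(G)] ≥ n − E[|E(G)|] = 35 − 17/10 = 333/10.
Numerically: ≈ 33.300.
(This is only a lower bound; the true E[α(G)] may be larger.)

E[α(G)] ≥ 333/10 ≈ 33.300.


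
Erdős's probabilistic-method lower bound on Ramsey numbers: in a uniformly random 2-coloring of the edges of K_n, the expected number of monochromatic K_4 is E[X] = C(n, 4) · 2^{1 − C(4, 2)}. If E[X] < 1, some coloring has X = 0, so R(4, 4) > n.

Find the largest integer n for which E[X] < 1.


We need C(n, 4) · 2^{1 − 6} < 1, i.e. C(n, 4) < 2^{6 − 1} = 32.
Check values of n near the boundary:
  n = 4: C(4, 4) = 1; 1 < 32? YES
  n = 5: C(5, 4) = 5; 5 < 32? YES
  n = 6: C(6, 4) = 15; 15 < 32? YES
  n = 7: C(7, 4) = 35; 35 < 32? NO
  n = 8: C(8, 4) = 70; 70 < 32? NO
The largest n with C(n, 4) < 32 is n = 6 (where E[X] = 15/32 ≈ 0.46875). Hence R(4, 4) > 6, i.e. R(4, 4) ≥ 7.

Largest n = 6; hence R(4, 4) > 6.


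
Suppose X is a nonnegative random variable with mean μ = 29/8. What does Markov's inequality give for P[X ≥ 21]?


μ = E[X] = 29/8, a = 21.
Markov: P[X ≥ 21] ≤ μ/a = (29/8)/21 = 29/168.
Numerically: ≈ 0.172619.
(Since a = 21 > μ = 3.625000, the bound 29/168 is < 1 and informative.)

P[X ≥ 21] ≤ 29/168 ≈ 0.172619.


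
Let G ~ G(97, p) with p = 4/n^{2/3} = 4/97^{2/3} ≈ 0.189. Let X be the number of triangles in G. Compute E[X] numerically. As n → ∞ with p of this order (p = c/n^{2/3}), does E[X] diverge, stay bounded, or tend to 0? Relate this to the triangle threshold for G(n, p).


Number of potential triangles: C(97, 3) = 147440.
Each occurs with probability p³ ≈ (0.189)³ ≈ 6.80200e-03.
By linearity: E[X] = C(97, 3)·p³ ≈ 147440 · 6.80200e-03 ≈ 1002.887.
Since α = 2/3 < 1, p = c/n^{2/3} ≫ 1/n is above the triangle threshold p ~ 1/n. Asymptotically E[X] ~ (c³/6)·n^{3(1−α)} = (4³/6)·n^{1} → ∞; triangles are abundant w.h.p.

E[X] ≈ 1002.887; in regime p = Θ(1/n^{2/3}) E[X] diverges (above the triangle threshold p ~ 1/n).


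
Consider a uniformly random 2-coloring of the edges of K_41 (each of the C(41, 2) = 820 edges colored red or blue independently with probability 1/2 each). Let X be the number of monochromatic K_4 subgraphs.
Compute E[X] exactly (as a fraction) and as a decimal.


Let X = Σ_S X_S over the C(41, 4) = 101270 subsets S of size 4, where X_S = 1 if the K_4 on S is monochromatic.
For a fixed S, the K_4 on S has C(4, 2) = 6 edges. P[all 6 edges red] = (1/2)^6, and likewise for blue, so P[monochromatic] = 2·(1/2)^6 = 2^{1 − 6} = 1/32.
By linearity: E[X] = C(41, 4) · 2^{1 − 6} = 101270 · 1/32 = 50635/16.
Numerically: E[X] ≈ 3164.68750.

E[X] = C(41,4)·2^(1−C(4,2)) = 50635/16 ≈ 3164.68750.


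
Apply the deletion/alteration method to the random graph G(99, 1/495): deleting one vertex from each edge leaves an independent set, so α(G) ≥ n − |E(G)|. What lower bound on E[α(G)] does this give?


E[|E(G)|] = C(99, 2)·p = 4851 · (1/495) = 49/5.
E[α(G)] ≥ n − E[|E(G)|] = 99 − 49/5 = 446/5.
Numerically: ≈ 89.200000.
(This is only a lower bound; the true E[α(G)] may be larger.)

E[α(G)] ≥ 446/5 ≈ 89.200000.


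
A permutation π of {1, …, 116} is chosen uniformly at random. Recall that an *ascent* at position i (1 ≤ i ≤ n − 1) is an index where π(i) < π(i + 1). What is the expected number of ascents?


Write X = Σ X_I over i = 1, …, 115, with X_I the indicator of one ascent.
There are 115 indicators.
For each fixed i, the pair (π(i), π(i+1)) is a uniformly random ordered pair of distinct values from {1, …, 116}; by symmetry P[π(i) < π(i+1)] = 1/2.
By linearity: E[X] = 115 · (1/2) = (116 − 1) · (1/2) = 115/2 ≈ 57.500.

E[X] = 115/2 = 57.500.


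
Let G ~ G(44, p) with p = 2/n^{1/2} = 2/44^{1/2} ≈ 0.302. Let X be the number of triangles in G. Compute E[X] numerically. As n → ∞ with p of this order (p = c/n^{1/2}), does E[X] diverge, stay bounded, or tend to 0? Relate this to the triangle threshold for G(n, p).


Number of potential triangles: C(44, 3) = 13244.
Each occurs with probability p³ ≈ (0.302)³ ≈ 2.74101e-02.
By linearity: E[X] = C(44, 3)·p³ ≈ 13244 · 2.74101e-02 ≈ 363.020.
Since α = 1/2 < 1, p = c/n^{1/2} ≫ 1/n is above the triangle threshold p ~ 1/n. Asymptotically E[X] ~ (c³/6)·n^{3(1−α)} = (2³/6)·n^{1.5} → ∞; triangles are abundant w.h.p.

E[X] ≈ 363.020; in regime p = Θ(1/n^{1/2}) E[X] diverges (above the triangle threshold p ~ 1/n).


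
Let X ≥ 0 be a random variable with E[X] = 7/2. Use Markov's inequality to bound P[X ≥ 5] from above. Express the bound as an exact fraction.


μ = E[X] = 7/2, a = 5.
Markov: P[X ≥ 5] ≤ μ/a = (7/2)/5 = 7/10.
Numerically: ≈ 0.700000.
(Since a = 5 > μ = 3.500000, the bound 7/10 is < 1 and informative.)

P[X ≥ 5] ≤ 7/10 ≈ 0.700000.


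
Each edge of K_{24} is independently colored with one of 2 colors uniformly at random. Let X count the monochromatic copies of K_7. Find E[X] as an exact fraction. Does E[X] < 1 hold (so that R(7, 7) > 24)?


E[X] = C(24, 7) · 2^{1 − 21} = 346104 · 2^{−20} = 346104/1048576.
As a reduced fraction: E[X] = 43263/131072 ≈ 0.3301.
Is E[X] < 1? YES.
Since E[X] < 1, there exists a 2-coloring of K_{24} with no monochromatic K_7; hence R(7, 7) > 24.

E[X] = 43263/131072 ≈ 0.3301; E[X] < 1, so R(7, 7) > 24.


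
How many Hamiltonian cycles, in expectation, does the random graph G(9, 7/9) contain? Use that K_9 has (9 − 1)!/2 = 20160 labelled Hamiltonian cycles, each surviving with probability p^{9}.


K_9 has (9 − 1)!/2 = 20160 labelled Hamiltonian cycles.
For each such Hamiltonian cycle H, let X_H = 1 if all 9 edges of H are present in G. Then P[X_H = 1] = p^{9} = (7/9)^{9} = 40353607/387420489.
By linearity: E[X] = Σ_H E[X_H] = 20160 · p^{9} = 20160 · 40353607/387420489 = 90392079680/43046721.
Numerically: E[X] ≈ 2100.

E[X] = 20160 · (7/9)^{9} = 90392079680/43046721 ≈ 2100.


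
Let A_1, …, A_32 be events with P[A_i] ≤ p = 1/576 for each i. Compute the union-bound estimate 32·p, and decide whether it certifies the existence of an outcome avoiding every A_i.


Union bound: P[∪_{i=1}^{32} A_i] ≤ Σ_i P[A_i] ≤ 32·p = 32·(1/576) = 1/18.
Numerically: 1/18 ≈ 0.055556.
Is 1/18 < 1? YES.
Since P[∪ A_i] ≤ 1/18 < 1, the complement has P[∩ A_i^c] ≥ 1 − 1/18 = 17/18 > 0, so some outcome avoids every A_i.

32·p = 1/18 ≈ 0.055556; existence CERTIFIED by the union bound.


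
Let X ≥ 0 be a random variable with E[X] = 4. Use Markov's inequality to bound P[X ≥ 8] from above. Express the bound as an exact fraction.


μ = E[X] = 4, a = 8.
Markov: P[X ≥ 8] ≤ μ/a = (4)/8 = 1/2.
Numerically: ≈ 0.5000.
(Since a = 8 > μ = 4.0000, the bound 1/2 is < 1 and informative.)

P[X ≥ 8] ≤ 1/2 ≈ 0.5000.


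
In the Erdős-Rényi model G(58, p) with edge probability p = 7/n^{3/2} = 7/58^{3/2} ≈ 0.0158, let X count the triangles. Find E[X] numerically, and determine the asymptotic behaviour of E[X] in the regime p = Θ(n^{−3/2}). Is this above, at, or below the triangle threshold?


Number of potential triangles: C(58, 3) = 30856.
Each occurs with probability p³ ≈ (0.0158)³ ≈ 3.97986e-06.
By linearity: E[X] = C(58, 3)·p³ ≈ 30856 · 3.97986e-06 ≈ 0.123.
Since α = 3/2 > 1, p = c/n^{3/2} = o(1/n) is below the triangle threshold p ~ 1/n. Asymptotically E[X] ~ (c³/6)·n^{3(1−α)} = (7³/6)·n^{-1.5} → 0, so by Markov's inequality G has no triangles w.h.p.

E[X] ≈ 0.123; in regime p = Θ(1/n^{3/2}) E[X] tends to 0 (below the triangle threshold p ~ 1/n).


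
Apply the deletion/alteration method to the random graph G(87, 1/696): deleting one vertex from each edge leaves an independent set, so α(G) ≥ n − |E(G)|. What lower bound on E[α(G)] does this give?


E[|E(G)|] = C(87, 2)·p = 3741 · (1/696) = 43/8.
E[α(G)] ≥ n − E[|E(G)|] = 87 − 43/8 = 653/8.
Numerically: ≈ 81.625.
(This is only a lower bound; the true E[α(G)] may be larger.)

E[α(G)] ≥ 653/8 ≈ 81.625.


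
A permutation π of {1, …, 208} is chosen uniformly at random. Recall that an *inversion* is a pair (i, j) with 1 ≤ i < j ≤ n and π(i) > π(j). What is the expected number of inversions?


Write X = Σ X_I over the C(208, 2) = 21528 pairs i < j, with X_I the indicator of one inversion.
There are 21528 indicators.
For each fixed pair i < j, the values π(i) and π(j) are two distinct elements of {1, …, 208} in uniformly random order; by symmetry P[π(i) > π(j)] = 1/2.
By linearity: E[X] = 21528 · (1/2) = C(208, 2) · (1/2) = 21528/2 = 10764 ≈ 10764.0000.

E[X] = 10764 = 10764.0000.


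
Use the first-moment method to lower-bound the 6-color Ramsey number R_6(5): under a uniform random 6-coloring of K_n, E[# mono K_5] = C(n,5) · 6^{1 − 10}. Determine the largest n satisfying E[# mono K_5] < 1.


We need C(n, 5) · 6^{1 − 10} < 1, i.e. C(n, 5) < 6^{10 − 1} = 10077696.
Check values of n near the boundary:
  n = 61: C(61, 5) = 5949147; 5949147 < 10077696? YES
  n = 62: C(62, 5) = 6471002; 6471002 < 10077696? YES
  n = 63: C(63, 5) = 7028847; 7028847 < 10077696? YES
  n = 64: C(64, 5) = 7624512; 7624512 < 10077696? YES
  n = 65: C(65, 5) = 8259888; 8259888 < 10077696? YES
  n = 66: C(66, 5) = 8936928; 8936928 < 10077696? YES
  n = 67: C(67, 5) = 9657648; 9657648 < 10077696? YES
  n = 68: C(68, 5) = 10424128; 10424128 < 10077696? NO
The largest n with C(n, 5) < 10077696 is n = 67 (where E[X] = 67067/69984 ≈ 0.95832). Hence R_6(5) > 67, i.e. R_6(5) ≥ 68.

Largest n = 67; hence R_6(5) > 67.


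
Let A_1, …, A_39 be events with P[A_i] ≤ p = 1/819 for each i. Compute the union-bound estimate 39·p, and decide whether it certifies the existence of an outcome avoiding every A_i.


Union bound: P[∪_{i=1}^{39} A_i] ≤ Σ_i P[A_i] ≤ 39·p = 39·(1/819) = 1/21.
Numerically: 1/21 ≈ 0.048.
Is 1/21 < 1? YES.
Since P[∪ A_i] ≤ 1/21 < 1, the complement has P[∩ A_i^c] ≥ 1 − 1/21 = 20/21 > 0, so some outcome avoids every A_i.

39·p = 1/21 ≈ 0.048; existence CERTIFIED by the union bound.


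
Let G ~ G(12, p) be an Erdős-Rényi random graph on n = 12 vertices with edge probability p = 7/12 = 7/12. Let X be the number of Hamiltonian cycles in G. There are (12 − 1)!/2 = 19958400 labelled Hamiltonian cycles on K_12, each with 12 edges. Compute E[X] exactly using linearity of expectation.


K_12 has (12 − 1)!/2 = 19958400 labelled Hamiltonian cycles.
For each such Hamiltonian cycle H, let X_H = 1 if all 12 edges of H are present in G. Then P[X_H = 1] = p^{12} = (7/12)^{12} = 13841287201/8916100448256.
By linearity of expectation: E[X] = Σ_H E[X_H] = 19958400 · p^{12} = 19958400 · 13841287201/8916100448256 = 26644477861925/859963392.
Numerically: E[X] ≈ 30983.3.

E[X] = 19958400 · (7/12)^{12} = 26644477861925/859963392 ≈ 30983.3.


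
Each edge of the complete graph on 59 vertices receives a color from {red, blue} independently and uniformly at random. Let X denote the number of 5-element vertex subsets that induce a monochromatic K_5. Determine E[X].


Let X = Σ_S X_S over the C(59, 5) = 5006386 subsets S of size 5, where X_S = 1 if the K_5 on S is monochromatic.
For a fixed S, the K_5 on S has C(5, 2) = 10 edges. P[all 10 edges red] = (1/2)^10, and likewise for blue, so P[monochromatic] = 2·(1/2)^10 = 2^{1 − 10} = 1/512.
By linearity: E[X] = C(59, 5) · 2^{1 − 10} = 5006386 · 1/512 = 2503193/256.
Numerically: E[X] ≈ 9778.0977.

E[X] = C(59,5)·2^(1−C(5,2)) = 2503193/256 ≈ 9778.0977.


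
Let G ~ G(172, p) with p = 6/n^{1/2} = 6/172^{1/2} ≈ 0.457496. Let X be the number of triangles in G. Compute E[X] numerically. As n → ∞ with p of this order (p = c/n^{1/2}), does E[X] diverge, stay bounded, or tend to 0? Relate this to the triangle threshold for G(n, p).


Number of potential triangles: C(172, 3) = 833340.
Each occurs with probability p³ ≈ (0.457496)³ ≈ 9.57549163e-02.
By linearity: E[X] = C(172, 3)·p³ ≈ 833340 · 9.57549163e-02 ≈ 79796.401912.
Since α = 1/2 < 1, p = c/n^{1/2} ≫ 1/n is above the triangle threshold p ~ 1/n. Asymptotically E[X] ~ (c³/6)·n^{3(1−α)} = (6³/6)·n^{1.5} → ∞; triangles are abundant w.h.p.

E[X] ≈ 79796.401912; in regime p = Θ(1/n^{1/2}) E[X] diverges (above the triangle threshold p ~ 1/n).


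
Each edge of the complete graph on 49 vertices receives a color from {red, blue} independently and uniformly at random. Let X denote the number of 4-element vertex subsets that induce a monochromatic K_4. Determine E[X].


Let X = Σ_S X_S over the C(49, 4) = 211876 subsets S of size 4, where X_S = 1 if the K_4 on S is monochromatic.
For a fixed S, the K_4 on S has C(4, 2) = 6 edges. P[all 6 edges red] = (1/2)^6, and likewise for blue, so P[monochromatic] = 2·(1/2)^6 = 2^{1 − 6} = 1/32.
Summing: E[X] = C(49, 4) · 2^{1 − 6} = 211876 · 1/32 = 52969/8.
Numerically: E[X] ≈ 6621.125000.

E[X] = C(49,4)·2^(1−C(4,2)) = 52969/8 ≈ 6621.125000.


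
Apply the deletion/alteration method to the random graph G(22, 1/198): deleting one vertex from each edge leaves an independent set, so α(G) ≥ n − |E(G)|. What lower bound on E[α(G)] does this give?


E[|E(G)|] = C(22, 2)·p = 231 · (1/198) = 7/6.
E[α(G)] ≥ n − E[|E(G)|] = 22 − 7/6 = 125/6.
Numerically: ≈ 20.833333.
(This is only a lower bound; the true E[α(G)] may be larger.)

E[α(G)] ≥ 125/6 ≈ 20.833333.
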